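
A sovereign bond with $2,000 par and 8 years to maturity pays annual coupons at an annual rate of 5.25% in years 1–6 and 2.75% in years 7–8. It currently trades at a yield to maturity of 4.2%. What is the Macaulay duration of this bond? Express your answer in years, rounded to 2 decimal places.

6.76 years

Periodic yield y = 0.042. Discount each cash flow and weight by its year:
  t   CF        PV=CF/(1+0.042)^t    t·PV
  1       105.00       100.7678       100.7678
  2       105.00        96.7061       193.4122
  3       105.00        92.8082       278.4245
  4       105.00        89.0673       356.2693
  5       105.00        85.4773       427.3864
  6       105.00        82.0319       492.1916
  7        55.00        41.2372       288.6601
  8     2,055.00     1,478.6660    11,829.3277
  Σ                  2,066.7617    13,966.4395
Price P = Σ PV = 2,066.7617.
Macaulay duration = Σ(t·PV) / P = 13,966.4395 / 2,066.7617 = 6.75764 years.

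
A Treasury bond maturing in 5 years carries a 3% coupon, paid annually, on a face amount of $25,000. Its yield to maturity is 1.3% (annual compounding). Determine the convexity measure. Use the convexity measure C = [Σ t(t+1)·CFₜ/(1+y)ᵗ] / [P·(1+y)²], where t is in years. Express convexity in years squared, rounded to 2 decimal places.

With y = 0.013:
  t   CF        PV=CF/(1+0.013)^t    t·PV        t(t+1)·PV
  1       750.00       740.3751       740.3751       1,480.7502
  2       750.00       730.8738     1,461.7475       4,385.2426
  3       750.00       721.4943     2,164.4830       8,657.9321
  4       750.00       712.2353     2,848.9411      14,244.7056
  5    25,750.00    24,139.5965   120,697.9825     724,187.8952
  Σ                 27,044.5750   127,913.5293     752,956.5257
P = 27,044.5750.
Convexity = Σ t(t+1)·PV / [P·(1+y)²] = 752,956.5257 / (27,044.5750 × 1.026169) = 27.13132.

27.13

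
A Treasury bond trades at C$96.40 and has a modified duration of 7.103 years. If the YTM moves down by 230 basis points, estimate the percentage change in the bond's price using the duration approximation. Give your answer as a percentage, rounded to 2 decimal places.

+16.34%

Duration approximation: ΔP/P ≈ -D_mod · Δy = -7.103 × (-0.023) = +0.163369.
As a percentage: +16.3369%.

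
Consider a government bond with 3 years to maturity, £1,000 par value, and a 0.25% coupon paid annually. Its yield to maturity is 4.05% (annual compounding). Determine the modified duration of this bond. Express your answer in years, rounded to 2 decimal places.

2.88 years

Periodic yield y = 0.0405. First find Macaulay duration:
  t   CF        PV=CF/(1+0.0405)^t    t·PV
  1         2.50         2.4027         2.4027
  2         2.50         2.3092         4.6183
  3     1,002.50       889.9347     2,669.8040
  Σ                    894.6465     2,676.8250
P = 894.6465; Macaulay duration = 2,676.8250 / 894.6465 = 2.99205 years.
Modified duration = D_Mac / (1 + y) = 2.99205 / 1.0405 = 2.87559 years.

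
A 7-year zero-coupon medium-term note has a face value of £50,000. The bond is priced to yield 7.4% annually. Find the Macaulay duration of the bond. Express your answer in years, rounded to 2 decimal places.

A zero-coupon bond has a single cash flow at maturity, so its Macaulay duration equals its maturity: 7 years.

7.00 years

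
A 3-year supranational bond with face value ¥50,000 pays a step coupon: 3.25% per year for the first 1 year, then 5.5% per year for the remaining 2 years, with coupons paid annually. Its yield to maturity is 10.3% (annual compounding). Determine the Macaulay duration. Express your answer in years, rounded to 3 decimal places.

Periodic yield y = 0.103. Discount each cash flow and weight by its year:
  t   CF        PV=CF/(1+0.103)^t    t·PV
  1     1,625.00     1,473.2548     1,473.2548
  2     2,750.00     2,260.3811     4,520.7622
  3    52,750.00    39,309.3558   117,928.0674
  Σ                 43,042.9917   123,922.0844
Price P = Σ PV = 43,042.9917.
Macaulay duration = Σ(t·PV) / P = 123,922.0844 / 43,042.9917 = 2.87903 years.

2.879 years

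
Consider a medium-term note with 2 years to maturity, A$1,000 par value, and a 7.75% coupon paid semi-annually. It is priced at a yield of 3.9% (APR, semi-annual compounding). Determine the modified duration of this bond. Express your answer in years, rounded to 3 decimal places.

Periodic yield y = 0.0195. First find Macaulay duration:
  t   CF        PV=CF/(1+0.0195)^t    t·PV
  1        38.75        38.0088        38.0088
  2        38.75        37.2818        74.5637
  3        38.75        36.5687       109.7062
  4     1,038.75       961.5284     3,846.1136
  Σ                  1,073.3878     4,068.3923
P = 1,073.3878; Macaulay duration = 4,068.3923 / 1,073.3878 = 3.79024 half-year periods = 1.89512 years.
Modified duration = D_Mac / (1 + y) = 1.89512 / 1.0195 = 1.85887 years.

1.859 years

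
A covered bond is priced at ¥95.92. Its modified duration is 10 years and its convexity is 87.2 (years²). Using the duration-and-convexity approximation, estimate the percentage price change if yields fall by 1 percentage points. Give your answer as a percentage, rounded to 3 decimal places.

+10.436%

Duration effect: -D_mod·Δy = -10 × (-0.01) = +0.100000
Convexity effect: ½·C·(Δy)² = 0.5 × 87.2 × (-0.01)² = +0.0043600
ΔP/P ≈ +0.100000 + 0.0043600 = +0.104360
= +10.4360%.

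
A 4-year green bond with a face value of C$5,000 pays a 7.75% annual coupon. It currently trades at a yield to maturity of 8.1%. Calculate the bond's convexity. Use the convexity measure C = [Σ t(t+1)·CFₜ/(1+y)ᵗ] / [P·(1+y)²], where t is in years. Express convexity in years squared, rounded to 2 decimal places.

14.77

With y = 0.081:
  t   CF        PV=CF/(1+0.081)^t    t·PV        t(t+1)·PV
  1       387.50       358.4644       358.4644         716.9288
  2       387.50       331.6044       663.2089       1,989.6266
  3       387.50       306.7571       920.2713       3,681.0852
  4     5,387.50     3,945.3407    15,781.3626      78,906.8130
  Σ                  4,942.1666    17,723.3071      85,294.4536
P = 4,942.1666.
Convexity = Σ t(t+1)·PV / [P·(1+y)²] = 85,294.4536 / (4,942.1666 × 1.168561) = 14.76903.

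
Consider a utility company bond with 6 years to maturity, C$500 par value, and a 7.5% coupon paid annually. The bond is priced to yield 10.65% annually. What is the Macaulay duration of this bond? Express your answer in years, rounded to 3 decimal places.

4.965 years

Periodic yield y = 0.1065. Discount each cash flow and weight by its year:
  t   CF        PV=CF/(1+0.1065)^t    t·PV
  1        37.50        33.8906        33.8906
  2        37.50        30.6287        61.2574
  3        37.50        27.6807        83.0421
  4        37.50        25.0164       100.0658
  5        37.50        22.6086       113.0431
  6       537.50       292.8667     1,757.2001
  Σ                    432.6918     2,148.4991
Price P = Σ PV = 432.6918.
Macaulay duration = Σ(t·PV) / P = 2,148.4991 / 432.6918 = 4.96543 years.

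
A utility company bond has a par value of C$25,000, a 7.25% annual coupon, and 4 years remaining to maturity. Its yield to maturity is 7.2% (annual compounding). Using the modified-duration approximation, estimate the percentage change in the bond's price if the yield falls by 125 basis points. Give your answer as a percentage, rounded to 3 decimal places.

+4.213%

Periodic yield y = 0.072. Modified duration first:
  t   CF        PV=CF/(1+0.072)^t    t·PV
  1     1,812.50     1,690.7649     1,690.7649
  2     1,812.50     1,577.2061     3,154.4122
  3     1,812.50     1,471.2743     4,413.8230
  4    26,812.50    20,302.9043    81,211.6173
  Σ                 25,042.1497    90,470.6174
P = 25,042.1497; D_Mac = 3.61273 yrs; D_mod = 3.61273/(1+0.072) = 3.37009 yrs.
ΔP/P ≈ -D_mod · Δy = -3.37009 × (-0.0125) = +0.042126 = +4.2126%.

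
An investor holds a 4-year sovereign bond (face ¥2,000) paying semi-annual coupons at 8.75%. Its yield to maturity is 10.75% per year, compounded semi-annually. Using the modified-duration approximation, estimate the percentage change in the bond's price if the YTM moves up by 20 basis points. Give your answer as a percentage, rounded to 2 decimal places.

-0.65%

Periodic yield y = 0.05375. Modified duration first:
  t   CF        PV=CF/(1+0.05375)^t    t·PV
  1        87.50        83.0368        83.0368
  2        87.50        78.8012       157.6024
  3        87.50        74.7817       224.3451
  4        87.50        70.9672       283.8688
  5        87.50        67.3473       336.7364
  6        87.50        63.9120       383.4721
  7        87.50        60.6520       424.5638
  8     2,087.50     1,373.1747    10,985.3973
  Σ                  1,872.6728    12,879.0228
P = 1,872.6728; D_Mac = 6.87735 half-year periods = 3.43867 yrs; D_mod = 3.43867/(1+0.05375) = 3.26327 yrs.
ΔP/P ≈ -D_mod · Δy = -3.26327 × (+0.002) = -0.006527 = -0.6527%.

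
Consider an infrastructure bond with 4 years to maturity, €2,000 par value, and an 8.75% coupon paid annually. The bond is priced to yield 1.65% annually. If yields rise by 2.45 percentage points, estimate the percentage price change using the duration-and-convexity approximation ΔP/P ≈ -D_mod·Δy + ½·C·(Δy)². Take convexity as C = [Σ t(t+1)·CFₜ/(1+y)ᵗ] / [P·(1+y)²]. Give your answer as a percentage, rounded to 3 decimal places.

-8.170%

With y = 0.0165:
  t   CF        PV=CF/(1+0.0165)^t    t·PV        t(t+1)·PV
  1       175.00       172.1594       172.1594         344.3187
  2       175.00       169.3649       338.7297       1,016.1891
  3       175.00       166.6157       499.8471       1,999.3883
  4     2,175.00     2,037.1815     8,148.7261      40,743.6305
  Σ                  2,545.3214     9,159.4623      44,103.5267
P = 2,545.3214; D_Mac = 3.59855 yrs; D_mod = 3.54014 yrs; C = 16.76934.
Duration effect: -3.54014 × (+0.0245) = -0.086733
Convexity effect: 0.5 × 16.76934 × (0.0245)² = +0.0050329
ΔP/P ≈ -0.086733 + 0.0050329 = -0.081700 = -8.1700%.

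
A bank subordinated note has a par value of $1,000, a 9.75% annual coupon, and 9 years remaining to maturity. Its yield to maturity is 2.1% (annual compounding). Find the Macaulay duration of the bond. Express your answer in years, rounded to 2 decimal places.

Periodic yield y = 0.021. Discount each cash flow and weight by its year:
  t   CF        PV=CF/(1+0.021)^t    t·PV
  1        97.50        95.4946        95.4946
  2        97.50        93.5305       187.0609
  3        97.50        91.6067       274.8202
  4        97.50        89.7226       358.8902
  5        97.50        87.8771       439.3857
  6        97.50        86.0697       516.4181
  7        97.50        84.2994       590.0957
  8        97.50        82.5655       660.5241
  9     1,097.50       910.2755     8,192.4794
  Σ                  1,621.4416    11,315.1690
Price P = Σ PV = 1,621.4416.
Macaulay duration = Σ(t·PV) / P = 11,315.1690 / 1,621.4416 = 6.97846 years.

6.98 years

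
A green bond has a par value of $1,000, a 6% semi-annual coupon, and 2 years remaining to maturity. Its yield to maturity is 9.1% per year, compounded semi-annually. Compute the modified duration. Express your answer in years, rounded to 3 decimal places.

1.828 years

Periodic yield y = 0.0455. First find Macaulay duration:
  t   CF        PV=CF/(1+0.0455)^t    t·PV
  1        30.00        28.6944        28.6944
  2        30.00        27.4456        54.8913
  3        30.00        26.2512        78.7536
  4     1,030.00       862.0671     3,448.2684
  Σ                    944.4583     3,610.6077
P = 944.4583; Macaulay duration = 3,610.6077 / 944.4583 = 3.82294 half-year periods = 1.91147 years.
Modified duration = D_Mac / (1 + y) = 1.91147 / 1.0455 = 1.82828 years.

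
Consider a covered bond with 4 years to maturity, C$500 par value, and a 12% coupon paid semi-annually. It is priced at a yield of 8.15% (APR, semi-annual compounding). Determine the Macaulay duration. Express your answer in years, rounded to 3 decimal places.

3.339 years

Periodic yield y = 0.04075. Discount each cash flow and weight by its period:
  t   CF        PV=CF/(1+0.04075)^t    t·PV
  1        30.00        28.8254        28.8254
  2        30.00        27.6967        55.3934
  3        30.00        26.6123        79.8368
  4        30.00        25.5703       102.2811
  5        30.00        24.5691       122.8455
  6        30.00        23.6071       141.6426
  7        30.00        22.6828       158.7795
  8       530.00       385.0388     3,080.3105
  Σ                    564.6024     3,769.9149
Price P = Σ PV = 564.6024.
Macaulay duration = Σ(t·PV) / P = 3,769.9149 / 564.6024 = 6.67711 half-year periods.
In years: 6.67711 / 2 = 3.33856 years.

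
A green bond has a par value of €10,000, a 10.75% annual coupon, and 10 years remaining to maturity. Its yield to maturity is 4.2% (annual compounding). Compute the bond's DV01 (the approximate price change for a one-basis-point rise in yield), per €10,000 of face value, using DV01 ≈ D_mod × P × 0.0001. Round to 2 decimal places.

€10.64

Periodic yield y = 0.042.
  t   CF        PV=CF/(1+0.042)^t    t·PV
  1     1,075.00     1,031.6699     1,031.6699
  2     1,075.00       990.0862     1,980.1725
  3     1,075.00       950.1787     2,850.5362
  4     1,075.00       911.8798     3,647.5191
  5     1,075.00       875.1246     4,375.6228
  6     1,075.00       839.8508     5,039.1049
  7     1,075.00       805.9989     5,641.9921
  8     1,075.00       773.5114     6,188.0911
  9     1,075.00       742.3334     6,681.0005
  10   11,075.00     7,339.5012    73,395.0119
  Σ                 15,260.1348   110,830.7210
P = 15,260.1348; D_Mac = 7.26276 yrs; D_mod = 6.97002 yrs.
DV01 ≈ 6.97002 × 15,260.1348 × 0.0001 = 10.636346.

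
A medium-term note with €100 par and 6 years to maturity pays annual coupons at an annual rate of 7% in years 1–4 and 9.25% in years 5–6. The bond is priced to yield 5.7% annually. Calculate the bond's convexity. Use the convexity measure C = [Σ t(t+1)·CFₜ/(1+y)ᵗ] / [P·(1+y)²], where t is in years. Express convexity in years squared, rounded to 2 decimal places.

With y = 0.057:
  t   CF        PV=CF/(1+0.057)^t    t·PV        t(t+1)·PV
  1         7.00         6.6225         6.6225          13.2450
  2         7.00         6.2654        12.5308          37.5923
  3         7.00         5.9275        17.7826          71.1302
  4         7.00         5.6079        22.4315         112.1574
  5         9.25         7.0108        35.0539         210.3236
  6       109.25        78.3378       470.0270       3,290.1887
  Σ                    109.7719       564.4482       3,734.6374
P = 109.7719.
Convexity = Σ t(t+1)·PV / [P·(1+y)²] = 3,734.6374 / (109.7719 × 1.117249) = 30.45140.

30.45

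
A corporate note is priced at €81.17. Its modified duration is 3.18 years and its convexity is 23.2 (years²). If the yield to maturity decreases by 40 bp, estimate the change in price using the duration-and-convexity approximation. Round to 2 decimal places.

+€1.05

Duration effect: -D_mod·Δy = -3.18 × (-0.004) = +0.012720
Convexity effect: ½·C·(Δy)² = 0.5 × 23.2 × (-0.004)² = +0.0001856
ΔP/P ≈ +0.012720 + 0.0001856 = +0.0129056
ΔP ≈ 81.17 × (+0.0129056) = +1.047547552.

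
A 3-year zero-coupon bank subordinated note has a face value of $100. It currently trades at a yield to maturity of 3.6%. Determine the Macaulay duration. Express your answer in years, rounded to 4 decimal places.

3.0000 years

A zero-coupon bond has a single cash flow at maturity, so its Macaulay duration equals its maturity: 3 years.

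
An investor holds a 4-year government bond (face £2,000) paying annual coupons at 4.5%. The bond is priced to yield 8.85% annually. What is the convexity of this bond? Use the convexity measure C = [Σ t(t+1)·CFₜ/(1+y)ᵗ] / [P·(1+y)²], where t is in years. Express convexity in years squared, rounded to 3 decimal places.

15.351

With y = 0.0885:
  t   CF        PV=CF/(1+0.0885)^t    t·PV        t(t+1)·PV
  1        90.00        82.6826        82.6826         165.3652
  2        90.00        75.9601       151.9202         455.7607
  3        90.00        69.7842       209.3527         837.4106
  4     2,090.00     1,488.7869     5,955.1478      29,775.7390
  Σ                  1,717.2139     6,399.1033      31,234.2755
P = 1,717.2139.
Convexity = Σ t(t+1)·PV / [P·(1+y)²] = 31,234.2755 / (1,717.2139 × 1.184832) = 15.35148.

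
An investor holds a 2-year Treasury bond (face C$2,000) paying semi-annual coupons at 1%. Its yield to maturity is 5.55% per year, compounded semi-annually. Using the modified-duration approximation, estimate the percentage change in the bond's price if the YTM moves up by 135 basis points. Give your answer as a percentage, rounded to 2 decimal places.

Periodic yield y = 0.02775. Modified duration first:
  t   CF        PV=CF/(1+0.02775)^t    t·PV
  1        10.00         9.7300         9.7300
  2        10.00         9.4673        18.9346
  3        10.00         9.2117        27.6350
  4     2,010.00     1,801.5492     7,206.1966
  Σ                  1,829.9581     7,262.4961
P = 1,829.9581; D_Mac = 3.96867 half-year periods = 1.98433 yrs; D_mod = 1.98433/(1+0.02775) = 1.93076 yrs.
ΔP/P ≈ -D_mod · Δy = -1.93076 × (+0.0135) = -0.026065 = -2.6065%.

-2.61%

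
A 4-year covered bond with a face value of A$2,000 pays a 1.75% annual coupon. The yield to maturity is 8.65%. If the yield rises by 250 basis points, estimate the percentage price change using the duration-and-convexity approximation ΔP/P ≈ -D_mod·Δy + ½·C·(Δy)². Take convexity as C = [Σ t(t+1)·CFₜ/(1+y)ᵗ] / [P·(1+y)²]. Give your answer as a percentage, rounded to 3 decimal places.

-8.423%

With y = 0.0865:
  t   CF        PV=CF/(1+0.0865)^t    t·PV        t(t+1)·PV
  1        35.00        32.2135        32.2135          64.4271
  2        35.00        29.6489        59.2978         177.8934
  3        35.00        27.2884        81.8653         327.4614
  4     2,035.00     1,460.3115     5,841.2458      29,206.2290
  Σ                  1,549.4623     6,014.6225      29,776.0109
P = 1,549.4623; D_Mac = 3.88175 yrs; D_mod = 3.57271 yrs; C = 16.27894.
Duration effect: -3.57271 × (+0.025) = -0.089318
Convexity effect: 0.5 × 16.27894 × (0.025)² = +0.0050872
ΔP/P ≈ -0.089318 + 0.0050872 = -0.084231 = -8.4231%.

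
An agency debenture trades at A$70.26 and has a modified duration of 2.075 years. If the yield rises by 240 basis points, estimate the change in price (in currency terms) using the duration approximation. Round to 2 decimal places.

-A$3.50

Duration approximation: ΔP/P ≈ -D_mod · Δy = -2.075 × (+0.024) = -0.049800.
ΔP ≈ 70.26 × (-0.049800) = -3.498948.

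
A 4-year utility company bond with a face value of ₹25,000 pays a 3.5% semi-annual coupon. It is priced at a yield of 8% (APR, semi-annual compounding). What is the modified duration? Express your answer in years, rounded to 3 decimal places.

Periodic yield y = 0.04. First find Macaulay duration:
  t   CF        PV=CF/(1+0.04)^t    t·PV
  1       437.50       420.6731       420.6731
  2       437.50       404.4933       808.9867
  3       437.50       388.9359     1,166.8077
  4       437.50       373.9768     1,495.9073
  5       437.50       359.5931     1,797.9655
  6       437.50       345.7626     2,074.5756
  7       437.50       332.4640     2,327.2483
  8    25,437.50    18,586.9321   148,695.4567
  Σ                 21,212.8310   158,787.6210
P = 21,212.8310; Macaulay duration = 158,787.6210 / 21,212.8310 = 7.48545 half-year periods = 3.74273 years.
Modified duration = D_Mac / (1 + y) = 3.74273 / 1.04 = 3.59877 years.

3.599 years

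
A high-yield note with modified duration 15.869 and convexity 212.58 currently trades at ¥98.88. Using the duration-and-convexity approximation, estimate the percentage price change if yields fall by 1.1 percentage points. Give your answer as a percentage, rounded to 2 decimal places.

Duration effect: -D_mod·Δy = -15.869 × (-0.011) = +0.174559
Convexity effect: ½·C·(Δy)² = 0.5 × 212.58 × (-0.011)² = +0.01286109
ΔP/P ≈ +0.174559 + 0.01286109 = +0.18742009
= +18.742009%.

+18.74%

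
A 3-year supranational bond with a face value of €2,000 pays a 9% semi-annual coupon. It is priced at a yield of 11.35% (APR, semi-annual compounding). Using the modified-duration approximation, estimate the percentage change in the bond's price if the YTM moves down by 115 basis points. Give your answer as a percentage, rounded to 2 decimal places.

Periodic yield y = 0.05675. Modified duration first:
  t   CF        PV=CF/(1+0.05675)^t    t·PV
  1        90.00        85.1668        85.1668
  2        90.00        80.5931       161.1863
  3        90.00        76.2651       228.7952
  4        90.00        72.1695       288.6779
  5        90.00        68.2938       341.4690
  6     2,090.00     1,500.7652     9,004.5911
  Σ                  1,883.2534    10,109.8862
P = 1,883.2534; D_Mac = 5.36831 half-year periods = 2.68415 yrs; D_mod = 2.68415/(1+0.05675) = 2.54001 yrs.
ΔP/P ≈ -D_mod · Δy = -2.54001 × (-0.0115) = +0.029210 = +2.9210%.

+2.92%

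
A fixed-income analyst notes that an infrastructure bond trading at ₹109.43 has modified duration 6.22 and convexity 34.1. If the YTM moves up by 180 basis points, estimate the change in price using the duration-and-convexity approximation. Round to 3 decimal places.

-₹11.647

Duration effect: -D_mod·Δy = -6.22 × (+0.018) = -0.111960
Convexity effect: ½·C·(Δy)² = 0.5 × 34.1 × (0.018)² = +0.0055242
ΔP/P ≈ -0.111960 + 0.0055242 = -0.1064358
ΔP ≈ 109.43 × (-0.1064358) = -11.647269594.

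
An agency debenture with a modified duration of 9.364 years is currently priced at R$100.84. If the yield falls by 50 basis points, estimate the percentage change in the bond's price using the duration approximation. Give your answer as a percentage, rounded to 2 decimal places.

+4.68%

Duration approximation: ΔP/P ≈ -D_mod · Δy = -9.364 × (-0.005) = +0.046820.
As a percentage: +4.6820%.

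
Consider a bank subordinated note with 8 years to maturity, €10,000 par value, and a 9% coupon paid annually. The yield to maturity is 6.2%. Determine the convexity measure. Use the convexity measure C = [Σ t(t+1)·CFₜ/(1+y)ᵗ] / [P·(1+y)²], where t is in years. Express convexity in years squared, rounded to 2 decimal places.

With y = 0.062:
  t   CF        PV=CF/(1+0.062)^t    t·PV        t(t+1)·PV
  1       900.00       847.4576       847.4576       1,694.9153
  2       900.00       797.9827     1,595.9654       4,787.8962
  3       900.00       751.3961     2,254.1884       9,016.7537
  4       900.00       707.5293     2,830.1173      14,150.5864
  5       900.00       666.2235     3,331.1173      19,986.7040
  6       900.00       627.3291     3,763.9744      26,347.8207
  7       900.00       590.7053     4,134.9373      33,079.4987
  8    10,900.00     6,736.4387    53,891.5098     485,023.5884
  Σ                 11,725.0624    72,649.2676     594,087.7633
P = 11,725.0624.
Convexity = Σ t(t+1)·PV / [P·(1+y)²] = 594,087.7633 / (11,725.0624 × 1.127844) = 44.92483.

44.92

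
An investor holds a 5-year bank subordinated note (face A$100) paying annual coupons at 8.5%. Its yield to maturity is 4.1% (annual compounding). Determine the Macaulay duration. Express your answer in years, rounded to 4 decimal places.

4.3433 years

Periodic yield y = 0.041. Discount each cash flow and weight by its year:
  t   CF        PV=CF/(1+0.041)^t    t·PV
  1         8.50         8.1652         8.1652
  2         8.50         7.8436        15.6873
  3         8.50         7.5347        22.6041
  4         8.50         7.2380        28.9518
  5       108.50        88.7516       443.7579
  Σ                    119.5331       519.1664
Price P = Σ PV = 119.5331.
Macaulay duration = Σ(t·PV) / P = 519.1664 / 119.5331 = 4.34328 years.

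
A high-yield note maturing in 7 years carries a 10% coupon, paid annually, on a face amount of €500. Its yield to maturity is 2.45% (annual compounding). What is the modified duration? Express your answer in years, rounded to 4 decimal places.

5.5336 years

Periodic yield y = 0.0245. First find Macaulay duration:
  t   CF        PV=CF/(1+0.0245)^t    t·PV
  1        50.00        48.8043        48.8043
  2        50.00        47.6372        95.2744
  3        50.00        46.4980       139.4939
  4        50.00        45.3860       181.5441
  5        50.00        44.3007       221.5033
  6        50.00        43.2412       259.4475
  7       550.00       464.2789     3,249.9523
  Σ                    740.1463     4,196.0198
P = 740.1463; Macaulay duration = 4,196.0198 / 740.1463 = 5.66918 years.
Modified duration = D_Mac / (1 + y) = 5.66918 / 1.0245 = 5.53360 years.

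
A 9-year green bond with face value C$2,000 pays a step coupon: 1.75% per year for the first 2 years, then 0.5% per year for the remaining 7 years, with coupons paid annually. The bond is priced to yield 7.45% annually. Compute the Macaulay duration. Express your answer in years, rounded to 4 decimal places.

Periodic yield y = 0.0745. Discount each cash flow and weight by its year:
  t   CF        PV=CF/(1+0.0745)^t    t·PV
  1        35.00        32.5733        32.5733
  2        35.00        30.3148        60.6297
  3        10.00         8.0608        24.1825
  4        10.00         7.5020        30.0078
  5        10.00         6.9818        34.9090
  6        10.00         6.4977        38.9864
  7        10.00         6.0472        42.3305
  8        10.00         5.6279        45.0234
  9     2,010.00     1,052.7816     9,475.0342
  Σ                  1,156.3872     9,783.6769
Price P = Σ PV = 1,156.3872.
Macaulay duration = Σ(t·PV) / P = 9,783.6769 / 1,156.3872 = 8.46055 years.

8.4606 years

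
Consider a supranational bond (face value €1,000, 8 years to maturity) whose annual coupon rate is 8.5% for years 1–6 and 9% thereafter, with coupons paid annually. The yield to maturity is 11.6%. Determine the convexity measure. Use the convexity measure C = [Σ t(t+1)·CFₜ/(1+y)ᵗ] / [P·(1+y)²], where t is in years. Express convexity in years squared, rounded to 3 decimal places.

38.495

With y = 0.116:
  t   CF        PV=CF/(1+0.116)^t    t·PV        t(t+1)·PV
  1        85.00        76.1649        76.1649         152.3297
  2        85.00        68.2481       136.4962         409.4886
  3        85.00        61.1542       183.4626         733.8505
  4        85.00        54.7977       219.1907       1,095.9535
  5        85.00        49.1019       245.5093       1,473.0558
  6        85.00        43.9981       263.9885       1,847.9195
  7        90.00        41.7439       292.2074       2,337.6591
  8     1,090.00       453.0154     3,624.1230      32,617.1069
  Σ                    848.2241     5,041.1426      40,667.3637
P = 848.2241.
Convexity = Σ t(t+1)·PV / [P·(1+y)²] = 40,667.3637 / (848.2241 × 1.245456) = 38.49524.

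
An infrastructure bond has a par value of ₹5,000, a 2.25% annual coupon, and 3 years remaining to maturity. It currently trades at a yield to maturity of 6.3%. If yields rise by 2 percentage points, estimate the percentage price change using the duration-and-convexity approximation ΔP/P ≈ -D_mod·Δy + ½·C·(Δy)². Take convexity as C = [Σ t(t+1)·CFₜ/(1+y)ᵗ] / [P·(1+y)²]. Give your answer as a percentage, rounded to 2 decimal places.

-5.31%

With y = 0.063:
  t   CF        PV=CF/(1+0.063)^t    t·PV        t(t+1)·PV
  1       112.50       105.8325       105.8325         211.6651
  2       112.50        99.5603       199.1205         597.3615
  3     5,112.50     4,256.3127    12,768.9381      51,075.7525
  Σ                  4,461.7055    13,073.8912      51,884.7791
P = 4,461.7055; D_Mac = 2.93025 yrs; D_mod = 2.75658 yrs; C = 10.29135.
Duration effect: -2.75658 × (+0.02) = -0.055132
Convexity effect: 0.5 × 10.29135 × (0.02)² = +0.0020583
ΔP/P ≈ -0.055132 + 0.0020583 = -0.053073 = -5.3073%.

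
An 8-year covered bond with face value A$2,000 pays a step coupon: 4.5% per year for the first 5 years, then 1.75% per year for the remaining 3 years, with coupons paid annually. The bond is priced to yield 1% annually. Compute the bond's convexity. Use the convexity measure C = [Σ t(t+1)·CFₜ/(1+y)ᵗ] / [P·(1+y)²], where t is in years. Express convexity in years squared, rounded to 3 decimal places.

With y = 0.01:
  t   CF        PV=CF/(1+0.01)^t    t·PV        t(t+1)·PV
  1        90.00        89.1089        89.1089         178.2178
  2        90.00        88.2266       176.4533         529.3599
  3        90.00        87.3531       262.0593       1,048.2374
  4        90.00        86.4882       345.9529       1,729.7646
  5        90.00        85.6319       428.1596       2,568.9574
  6        35.00        32.9716       197.8295       1,384.8065
  7        35.00        32.6451       228.5159       1,828.1274
  8     2,035.00     1,879.2884    15,034.3069     135,308.7618
  Σ                  2,381.7139    16,762.3863     144,576.2327
P = 2,381.7139.
Convexity = Σ t(t+1)·PV / [P·(1+y)²] = 144,576.2327 / (2,381.7139 × 1.020100) = 59.50652.

59.507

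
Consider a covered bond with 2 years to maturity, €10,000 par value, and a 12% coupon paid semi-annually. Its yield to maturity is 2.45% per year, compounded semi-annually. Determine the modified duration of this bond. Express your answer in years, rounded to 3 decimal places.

Periodic yield y = 0.01225. First find Macaulay duration:
  t   CF        PV=CF/(1+0.01225)^t    t·PV
  1       600.00       592.7389       592.7389
  2       600.00       585.5658     1,171.1315
  3       600.00       578.4794     1,735.4382
  4    10,600.00    10,096.1251    40,384.5004
  Σ                 11,852.9092    43,883.8091
P = 11,852.9092; Macaulay duration = 43,883.8091 / 11,852.9092 = 3.70237 half-year periods = 1.85118 years.
Modified duration = D_Mac / (1 + y) = 1.85118 / 1.01225 = 1.82878 years.

1.829 years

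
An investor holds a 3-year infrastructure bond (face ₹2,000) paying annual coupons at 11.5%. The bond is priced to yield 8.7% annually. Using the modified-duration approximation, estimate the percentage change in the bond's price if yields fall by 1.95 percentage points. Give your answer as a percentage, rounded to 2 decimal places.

Periodic yield y = 0.087. Modified duration first:
  t   CF        PV=CF/(1+0.087)^t    t·PV
  1       230.00       211.5915       211.5915
  2       230.00       194.6564       389.3129
  3     2,230.00     1,736.2659     5,208.7976
  Σ                  2,142.5138     5,809.7020
P = 2,142.5138; D_Mac = 2.71163 yrs; D_mod = 2.71163/(1+0.087) = 2.49460 yrs.
ΔP/P ≈ -D_mod · Δy = -2.49460 × (-0.0195) = +0.048645 = +4.8645%.

+4.86%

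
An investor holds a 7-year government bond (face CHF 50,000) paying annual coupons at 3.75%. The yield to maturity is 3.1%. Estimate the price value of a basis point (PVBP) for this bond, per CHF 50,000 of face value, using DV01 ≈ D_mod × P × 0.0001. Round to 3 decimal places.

Periodic yield y = 0.031.
  t   CF        PV=CF/(1+0.031)^t    t·PV
  1     1,875.00     1,818.6227     1,818.6227
  2     1,875.00     1,763.9405     3,527.8811
  3     1,875.00     1,710.9026     5,132.7077
  4     1,875.00     1,659.4593     6,637.8373
  5     1,875.00     1,609.5629     8,047.8144
  6     1,875.00     1,561.1667     9,367.0002
  7    51,875.00    41,893.5779   293,255.0454
  Σ                 52,017.2326   327,786.9087
P = 52,017.2326; D_Mac = 6.30151 yrs; D_mod = 6.11203 yrs.
DV01 ≈ 6.11203 × 52,017.2326 × 0.0001 = 31.793105.

CHF 31.793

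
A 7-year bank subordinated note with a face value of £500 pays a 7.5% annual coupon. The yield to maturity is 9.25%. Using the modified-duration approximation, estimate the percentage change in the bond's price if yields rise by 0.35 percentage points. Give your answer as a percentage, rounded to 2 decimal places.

-1.80%

Periodic yield y = 0.0925. Modified duration first:
  t   CF        PV=CF/(1+0.0925)^t    t·PV
  1        37.50        34.3249        34.3249
  2        37.50        31.4187        62.8374
  3        37.50        28.7585        86.2756
  4        37.50        26.3236       105.2944
  5        37.50        24.0948       120.4742
  6        37.50        22.0548       132.3286
  7       537.50       289.3532     2,025.4727
  Σ                    456.3287     2,567.0080
P = 456.3287; D_Mac = 5.62535 yrs; D_mod = 5.62535/(1+0.0925) = 5.14906 yrs.
ΔP/P ≈ -D_mod · Δy = -5.14906 × (+0.0035) = -0.018022 = -1.8022%.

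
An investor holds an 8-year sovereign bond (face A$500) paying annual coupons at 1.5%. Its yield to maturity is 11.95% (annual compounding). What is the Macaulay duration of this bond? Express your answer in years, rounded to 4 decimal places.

Periodic yield y = 0.1195. Discount each cash flow and weight by its year:
  t   CF        PV=CF/(1+0.1195)^t    t·PV
  1         7.50         6.6994         6.6994
  2         7.50         5.9843        11.9686
  3         7.50         5.3455        16.0365
  4         7.50         4.7749        19.0996
  5         7.50         4.2652        21.3261
  6         7.50         3.8099        22.8596
  7         7.50         3.4032        23.8227
  8       507.50       205.7042     1,645.6340
  Σ                    239.9868     1,767.4465
Price P = Σ PV = 239.9868.
Macaulay duration = Σ(t·PV) / P = 1,767.4465 / 239.9868 = 7.36477 years.

7.3648 years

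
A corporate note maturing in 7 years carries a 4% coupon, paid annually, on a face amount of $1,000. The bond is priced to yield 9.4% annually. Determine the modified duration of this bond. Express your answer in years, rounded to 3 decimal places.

5.566 years

Periodic yield y = 0.094. First find Macaulay duration:
  t   CF        PV=CF/(1+0.094)^t    t·PV
  1        40.00        36.5631        36.5631
  2        40.00        33.4215        66.8429
  3        40.00        30.5498        91.6493
  4        40.00        27.9248       111.6994
  5        40.00        25.5254       127.6272
  6        40.00        23.3322       139.9933
  7     1,040.00       554.5135     3,881.5942
  Σ                    731.8303     4,455.9694
P = 731.8303; Macaulay duration = 4,455.9694 / 731.8303 = 6.08880 years.
Modified duration = D_Mac / (1 + y) = 6.08880 / 1.094 = 5.56563 years.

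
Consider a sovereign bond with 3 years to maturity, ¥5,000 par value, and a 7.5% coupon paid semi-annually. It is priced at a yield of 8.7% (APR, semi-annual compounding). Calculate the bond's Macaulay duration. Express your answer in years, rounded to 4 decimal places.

2.7368 years

Periodic yield y = 0.0435. Discount each cash flow and weight by its period:
  t   CF        PV=CF/(1+0.0435)^t    t·PV
  1       187.50       179.6838       179.6838
  2       187.50       172.1933       344.3867
  3       187.50       165.0152       495.0456
  4       187.50       158.1363       632.5450
  5       187.50       151.5441       757.7205
  6     5,187.50     4,017.9395    24,107.6368
  Σ                  4,844.5121    26,517.0183
Price P = Σ PV = 4,844.5121.
Macaulay duration = Σ(t·PV) / P = 26,517.0183 / 4,844.5121 = 5.47362 half-year periods.
In years: 5.47362 / 2 = 2.73681 years.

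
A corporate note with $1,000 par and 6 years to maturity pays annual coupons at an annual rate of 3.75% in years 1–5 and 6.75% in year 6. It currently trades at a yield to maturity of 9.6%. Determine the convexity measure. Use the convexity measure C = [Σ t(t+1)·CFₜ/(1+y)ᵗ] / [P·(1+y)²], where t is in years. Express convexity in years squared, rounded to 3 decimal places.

30.357

With y = 0.096:
  t   CF        PV=CF/(1+0.096)^t    t·PV        t(t+1)·PV
  1        37.50        34.2153        34.2153          68.4307
  2        37.50        31.2184        62.4367         187.3102
  3        37.50        28.4839        85.4517         341.8069
  4        37.50        25.9890       103.9559         519.7794
  5        37.50        23.7126       118.5628         711.3769
  6     1,067.50       615.8920     3,695.3520      25,867.4638
  Σ                    759.5111     4,099.9744      27,696.1678
P = 759.5111.
Convexity = Σ t(t+1)·PV / [P·(1+y)²] = 27,696.1678 / (759.5111 × 1.201216) = 30.35739.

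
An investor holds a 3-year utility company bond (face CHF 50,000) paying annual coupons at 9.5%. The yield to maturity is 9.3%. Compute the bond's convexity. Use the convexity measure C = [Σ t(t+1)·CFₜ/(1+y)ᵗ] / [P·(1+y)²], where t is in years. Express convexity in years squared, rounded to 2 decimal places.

8.92

With y = 0.093:
  t   CF        PV=CF/(1+0.093)^t    t·PV        t(t+1)·PV
  1     4,750.00     4,345.8371     4,345.8371       8,691.6743
  2     4,750.00     3,976.0633     7,952.1265      23,856.3796
  3    54,750.00    41,929.8818   125,789.6453     503,158.5811
  Σ                 50,251.7822   138,087.6089     535,706.6349
P = 50,251.7822.
Convexity = Σ t(t+1)·PV / [P·(1+y)²] = 535,706.6349 / (50,251.7822 × 1.194649) = 8.92350.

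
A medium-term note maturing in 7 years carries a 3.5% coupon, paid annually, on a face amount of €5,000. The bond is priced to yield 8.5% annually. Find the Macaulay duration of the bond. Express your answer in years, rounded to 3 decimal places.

6.200 years

Periodic yield y = 0.085. Discount each cash flow and weight by its year:
  t   CF        PV=CF/(1+0.085)^t    t·PV
  1       175.00       161.2903       161.2903
  2       175.00       148.6547       297.3094
  3       175.00       137.0089       411.0268
  4       175.00       126.2755       505.1020
  5       175.00       116.3829       581.9147
  6       175.00       107.2654       643.5923
  7     5,175.00     2,923.4939    20,464.4571
  Σ                  3,720.3716    23,064.6926
Price P = Σ PV = 3,720.3716.
Macaulay duration = Σ(t·PV) / P = 23,064.6926 / 3,720.3716 = 6.19957 years.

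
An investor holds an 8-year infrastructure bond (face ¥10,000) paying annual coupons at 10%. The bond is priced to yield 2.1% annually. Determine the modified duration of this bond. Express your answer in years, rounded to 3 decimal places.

6.200 years

Periodic yield y = 0.021. First find Macaulay duration:
  t   CF        PV=CF/(1+0.021)^t    t·PV
  1     1,000.00       979.4319       979.4319
  2     1,000.00       959.2869     1,918.5738
  3     1,000.00       939.5562     2,818.6687
  4     1,000.00       920.2314     3,680.9255
  5     1,000.00       901.3040     4,506.5199
  6     1,000.00       882.7659     5,296.5954
  7     1,000.00       864.6091     6,052.2637
  8    11,000.00     9,315.0834    74,520.6674
  Σ                 15,762.2688    99,773.6463
P = 15,762.2688; Macaulay duration = 99,773.6463 / 15,762.2688 = 6.32990 years.
Modified duration = D_Mac / (1 + y) = 6.32990 / 1.021 = 6.19971 years.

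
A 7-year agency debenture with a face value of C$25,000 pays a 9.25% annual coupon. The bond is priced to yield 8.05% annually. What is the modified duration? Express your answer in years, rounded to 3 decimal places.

5.093 years

Periodic yield y = 0.0805. First find Macaulay duration:
  t   CF        PV=CF/(1+0.0805)^t    t·PV
  1     2,312.50     2,140.2129     2,140.2129
  2     2,312.50     1,980.7616     3,961.5231
  3     2,312.50     1,833.1898     5,499.5693
  4     2,312.50     1,696.6125     6,786.4499
  5     2,312.50     1,570.2105     7,851.0526
  6     2,312.50     1,453.2258     8,719.3551
  7    27,312.50    15,885.0306   111,195.2142
  Σ                 26,559.2437   146,153.3772
P = 26,559.2437; Macaulay duration = 146,153.3772 / 26,559.2437 = 5.50292 years.
Modified duration = D_Mac / (1 + y) = 5.50292 / 1.0805 = 5.09294 years.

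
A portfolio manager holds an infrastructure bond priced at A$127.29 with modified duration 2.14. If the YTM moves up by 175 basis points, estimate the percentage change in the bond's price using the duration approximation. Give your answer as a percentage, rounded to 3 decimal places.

-3.745%

Duration approximation: ΔP/P ≈ -D_mod · Δy = -2.14 × (+0.0175) = -0.037450.
As a percentage: -3.7450%.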